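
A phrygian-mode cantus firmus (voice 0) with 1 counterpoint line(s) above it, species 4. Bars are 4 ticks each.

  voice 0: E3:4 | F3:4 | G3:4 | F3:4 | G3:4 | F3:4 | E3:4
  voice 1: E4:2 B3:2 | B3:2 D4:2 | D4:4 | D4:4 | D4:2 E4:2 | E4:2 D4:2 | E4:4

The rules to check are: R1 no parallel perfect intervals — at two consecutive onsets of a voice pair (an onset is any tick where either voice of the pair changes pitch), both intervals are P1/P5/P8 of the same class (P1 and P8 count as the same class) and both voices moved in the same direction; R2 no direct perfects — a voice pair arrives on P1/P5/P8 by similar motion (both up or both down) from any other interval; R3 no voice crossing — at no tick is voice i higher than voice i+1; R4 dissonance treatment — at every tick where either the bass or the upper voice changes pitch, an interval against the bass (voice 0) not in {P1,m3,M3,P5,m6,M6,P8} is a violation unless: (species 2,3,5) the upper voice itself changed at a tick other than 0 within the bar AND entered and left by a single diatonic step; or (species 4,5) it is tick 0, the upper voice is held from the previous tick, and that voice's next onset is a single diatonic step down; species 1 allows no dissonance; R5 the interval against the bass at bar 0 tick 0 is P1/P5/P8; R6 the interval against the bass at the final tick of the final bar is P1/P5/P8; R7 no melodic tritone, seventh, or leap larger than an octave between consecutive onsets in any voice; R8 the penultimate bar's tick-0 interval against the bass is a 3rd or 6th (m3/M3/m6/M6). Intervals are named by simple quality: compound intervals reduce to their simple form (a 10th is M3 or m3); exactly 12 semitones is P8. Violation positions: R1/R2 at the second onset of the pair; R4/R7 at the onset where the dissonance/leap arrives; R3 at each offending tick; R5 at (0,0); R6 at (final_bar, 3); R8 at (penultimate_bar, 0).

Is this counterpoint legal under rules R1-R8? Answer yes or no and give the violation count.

No (2 violations)

bar 0: v0=E3 v1=E4 (P8)
bar 1: v0=F3 v1=B3 (TT)
bar 2: v0=G3 v1=D4 (P5)
bar 3: v0=F3 v1=D4 (M6)
bar 4: v0=G3 v1=D4 (P5)
bar 5: v0=F3 v1=E4 (M7)
bar 6: v0=E3 v1=E4 (P8)
  R4 @ bar1.0: F3/B3 TT untreated
  R8 @ bar5.0: penult M7 not 3rd/6th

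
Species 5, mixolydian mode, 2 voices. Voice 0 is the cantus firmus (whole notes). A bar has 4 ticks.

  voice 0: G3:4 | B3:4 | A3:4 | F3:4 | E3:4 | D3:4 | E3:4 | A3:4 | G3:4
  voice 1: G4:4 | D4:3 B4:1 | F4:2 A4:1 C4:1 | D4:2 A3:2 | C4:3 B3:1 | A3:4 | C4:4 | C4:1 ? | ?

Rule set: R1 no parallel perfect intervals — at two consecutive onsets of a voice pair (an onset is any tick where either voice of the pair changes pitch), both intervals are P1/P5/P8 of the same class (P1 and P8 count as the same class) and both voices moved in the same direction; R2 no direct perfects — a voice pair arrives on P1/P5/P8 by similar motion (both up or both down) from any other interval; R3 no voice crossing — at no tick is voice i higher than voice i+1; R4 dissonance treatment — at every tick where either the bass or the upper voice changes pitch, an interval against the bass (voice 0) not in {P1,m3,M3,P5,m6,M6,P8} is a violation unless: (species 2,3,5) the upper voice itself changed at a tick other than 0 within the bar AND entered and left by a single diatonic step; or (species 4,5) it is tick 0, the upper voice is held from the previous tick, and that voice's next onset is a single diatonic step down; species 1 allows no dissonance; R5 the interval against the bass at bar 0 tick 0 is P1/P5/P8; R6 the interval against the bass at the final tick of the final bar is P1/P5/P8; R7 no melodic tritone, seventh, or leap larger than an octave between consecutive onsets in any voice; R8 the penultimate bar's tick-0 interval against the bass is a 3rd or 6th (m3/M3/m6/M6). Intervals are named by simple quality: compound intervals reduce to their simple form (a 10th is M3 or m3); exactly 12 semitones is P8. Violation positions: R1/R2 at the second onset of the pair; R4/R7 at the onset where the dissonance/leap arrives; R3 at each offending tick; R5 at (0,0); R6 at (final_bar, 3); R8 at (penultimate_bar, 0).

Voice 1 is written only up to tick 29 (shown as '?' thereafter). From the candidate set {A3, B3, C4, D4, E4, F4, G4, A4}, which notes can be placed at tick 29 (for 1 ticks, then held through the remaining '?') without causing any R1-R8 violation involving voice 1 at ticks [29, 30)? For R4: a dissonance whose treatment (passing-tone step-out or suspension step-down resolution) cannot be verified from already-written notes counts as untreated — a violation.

A3: legal
B3: violates R4
C4: legal
D4: violates R4
E4: legal
F4: legal
G4: violates R4
A4: legal

{A3, A4, C4, E4, F4}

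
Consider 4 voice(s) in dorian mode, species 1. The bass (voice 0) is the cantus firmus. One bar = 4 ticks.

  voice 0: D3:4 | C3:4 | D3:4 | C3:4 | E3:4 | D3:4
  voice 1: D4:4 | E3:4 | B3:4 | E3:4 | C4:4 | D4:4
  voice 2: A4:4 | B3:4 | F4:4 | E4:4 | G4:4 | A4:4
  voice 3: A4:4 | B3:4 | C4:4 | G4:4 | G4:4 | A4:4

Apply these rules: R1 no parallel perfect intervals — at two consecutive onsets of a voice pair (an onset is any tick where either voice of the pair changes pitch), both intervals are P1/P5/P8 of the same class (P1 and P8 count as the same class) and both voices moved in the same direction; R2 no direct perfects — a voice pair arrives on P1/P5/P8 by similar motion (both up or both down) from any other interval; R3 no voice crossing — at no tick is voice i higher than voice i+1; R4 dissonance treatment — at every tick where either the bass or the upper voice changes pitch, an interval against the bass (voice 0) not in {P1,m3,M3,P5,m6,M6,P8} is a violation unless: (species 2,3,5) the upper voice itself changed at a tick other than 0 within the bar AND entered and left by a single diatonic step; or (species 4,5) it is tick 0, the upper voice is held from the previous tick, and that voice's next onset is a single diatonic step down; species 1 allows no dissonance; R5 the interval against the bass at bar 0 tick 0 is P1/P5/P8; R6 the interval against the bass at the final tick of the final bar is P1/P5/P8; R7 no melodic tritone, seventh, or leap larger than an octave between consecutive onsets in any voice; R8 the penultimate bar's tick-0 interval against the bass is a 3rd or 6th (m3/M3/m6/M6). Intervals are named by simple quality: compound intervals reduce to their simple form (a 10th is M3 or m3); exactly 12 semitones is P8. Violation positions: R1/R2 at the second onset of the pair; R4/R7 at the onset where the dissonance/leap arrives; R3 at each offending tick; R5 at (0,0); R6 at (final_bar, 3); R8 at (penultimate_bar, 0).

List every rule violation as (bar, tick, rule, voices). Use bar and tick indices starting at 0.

bar 0: v0=D3 v1=D4 v2=A4 v3=A4 downbeat P5
bar 1: v0=C3 v1=E3 v2=B3 v3=B3 downbeat M7
bar 2: v0=D3 v1=B3 v2=F4 v3=C4 downbeat m7
bar 3: v0=C3 v1=E3 v2=E4 v3=G4 downbeat P5
bar 4: v0=E3 v1=C4 v2=G4 v3=G4 downbeat m3
bar 5: v0=D3 v1=D4 v2=A4 v3=A4 downbeat P5
  -> R1 @ bar 1 tick 0 v(1, 2): D4/A4 P5 -> E3/B3 P5 similar
  -> R1 @ bar 1 tick 0 v(1, 3): D4/A4 P5 -> E3/B3 P5 similar
  -> R1 @ bar 1 tick 0 v(2, 3): A4/A4 P1 -> B3/B3 P1 similar
  -> R4 @ bar 1 tick 0 v(0, 2): C3/B3 M7 untreated
  -> R4 @ bar 1 tick 0 v(0, 3): C3/B3 M7 untreated
  -> R7 @ bar 1 tick 0 v(1,): D4->E3 leap 10st
  -> R7 @ bar 1 tick 0 v(2,): A4->B3 leap 10st
  -> R7 @ bar 1 tick 0 v(3,): A4->B3 leap 10st
  -> R3 @ bar 2 tick 0 v(2, 3): F4 above C4
  -> R4 @ bar 2 tick 0 v(0, 3): D3/C4 m7 untreated
  -> R7 @ bar 2 tick 0 v(2,): B3->F4 leap 6st
  -> R3 @ bar 2 tick 1 v(2, 3): F4 above C4
  -> R3 @ bar 2 tick 2 v(2, 3): F4 above C4
  -> R3 @ bar 2 tick 3 v(2, 3): F4 above C4
  -> R2 @ bar 3 tick 0 v(1, 2): B3/F4 TT -> E3/E4 P8 similar
  -> R2 @ bar 4 tick 0 v(1, 2): E3/E4 P8 -> C4/G4 P5 similar
  -> R1 @ bar 5 tick 0 v(1, 2): C4/G4 P5 -> D4/A4 P5 similar
  -> R1 @ bar 5 tick 0 v(1, 3): C4/G4 P5 -> D4/A4 P5 similar
  -> R1 @ bar 5 tick 0 v(2, 3): G4/G4 P1 -> A4/A4 P1 similar

(1, 0, R1, (1, 2))
(1, 0, R1, (1, 3))
(1, 0, R1, (2, 3))
(1, 0, R4, (0, 2))
(1, 0, R4, (0, 3))
(1, 0, R7, (1,))
(1, 0, R7, (2,))
(1, 0, R7, (3,))
(2, 0, R3, (2, 3))
(2, 0, R4, (0, 3))
(2, 0, R7, (2,))
(2, 1, R3, (2, 3))
(2, 2, R3, (2, 3))
(2, 3, R3, (2, 3))
(3, 0, R2, (1, 2))
(4, 0, R2, (1, 2))
(5, 0, R1, (1, 2))
(5, 0, R1, (1, 3))
(5, 0, R1, (2, 3))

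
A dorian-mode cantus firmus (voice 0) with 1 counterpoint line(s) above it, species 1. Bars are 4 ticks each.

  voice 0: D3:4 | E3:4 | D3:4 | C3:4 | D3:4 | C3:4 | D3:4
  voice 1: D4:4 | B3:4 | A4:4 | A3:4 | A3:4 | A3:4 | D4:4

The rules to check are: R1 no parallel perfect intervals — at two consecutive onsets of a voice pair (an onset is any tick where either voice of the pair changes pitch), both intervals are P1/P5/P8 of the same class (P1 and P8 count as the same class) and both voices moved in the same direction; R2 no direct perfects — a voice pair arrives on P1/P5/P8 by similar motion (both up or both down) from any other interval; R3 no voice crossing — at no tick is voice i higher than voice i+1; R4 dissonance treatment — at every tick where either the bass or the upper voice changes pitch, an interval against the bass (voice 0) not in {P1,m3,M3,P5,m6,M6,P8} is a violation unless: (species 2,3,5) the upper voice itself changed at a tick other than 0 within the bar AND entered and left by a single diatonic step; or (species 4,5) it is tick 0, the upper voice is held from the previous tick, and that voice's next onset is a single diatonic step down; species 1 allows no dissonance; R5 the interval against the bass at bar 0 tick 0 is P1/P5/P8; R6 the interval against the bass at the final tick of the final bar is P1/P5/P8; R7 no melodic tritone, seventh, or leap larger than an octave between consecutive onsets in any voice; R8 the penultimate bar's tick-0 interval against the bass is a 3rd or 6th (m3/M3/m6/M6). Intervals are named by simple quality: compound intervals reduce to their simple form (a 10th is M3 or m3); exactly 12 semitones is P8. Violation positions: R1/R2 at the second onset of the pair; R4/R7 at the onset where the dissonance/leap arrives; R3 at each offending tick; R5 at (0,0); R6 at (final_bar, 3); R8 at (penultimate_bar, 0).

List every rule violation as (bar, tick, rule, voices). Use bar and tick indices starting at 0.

(2, 0, R7, (1,))
(6, 0, R2, (0, 1))

bar 0: v0=D3 v1=D4 downbeat P8
bar 1: v0=E3 v1=B3 downbeat P5
bar 2: v0=D3 v1=A4 downbeat P5
bar 3: v0=C3 v1=A3 downbeat M6
bar 4: v0=D3 v1=A3 downbeat P5
bar 5: v0=C3 v1=A3 downbeat M6
bar 6: v0=D3 v1=D4 downbeat P8
  -> R7 @ bar 2 tick 0 v(1,): B3->A4 leap 10st
  -> R2 @ bar 6 tick 0 v(0, 1): C3/A3 M6 -> D3/D4 P8 similar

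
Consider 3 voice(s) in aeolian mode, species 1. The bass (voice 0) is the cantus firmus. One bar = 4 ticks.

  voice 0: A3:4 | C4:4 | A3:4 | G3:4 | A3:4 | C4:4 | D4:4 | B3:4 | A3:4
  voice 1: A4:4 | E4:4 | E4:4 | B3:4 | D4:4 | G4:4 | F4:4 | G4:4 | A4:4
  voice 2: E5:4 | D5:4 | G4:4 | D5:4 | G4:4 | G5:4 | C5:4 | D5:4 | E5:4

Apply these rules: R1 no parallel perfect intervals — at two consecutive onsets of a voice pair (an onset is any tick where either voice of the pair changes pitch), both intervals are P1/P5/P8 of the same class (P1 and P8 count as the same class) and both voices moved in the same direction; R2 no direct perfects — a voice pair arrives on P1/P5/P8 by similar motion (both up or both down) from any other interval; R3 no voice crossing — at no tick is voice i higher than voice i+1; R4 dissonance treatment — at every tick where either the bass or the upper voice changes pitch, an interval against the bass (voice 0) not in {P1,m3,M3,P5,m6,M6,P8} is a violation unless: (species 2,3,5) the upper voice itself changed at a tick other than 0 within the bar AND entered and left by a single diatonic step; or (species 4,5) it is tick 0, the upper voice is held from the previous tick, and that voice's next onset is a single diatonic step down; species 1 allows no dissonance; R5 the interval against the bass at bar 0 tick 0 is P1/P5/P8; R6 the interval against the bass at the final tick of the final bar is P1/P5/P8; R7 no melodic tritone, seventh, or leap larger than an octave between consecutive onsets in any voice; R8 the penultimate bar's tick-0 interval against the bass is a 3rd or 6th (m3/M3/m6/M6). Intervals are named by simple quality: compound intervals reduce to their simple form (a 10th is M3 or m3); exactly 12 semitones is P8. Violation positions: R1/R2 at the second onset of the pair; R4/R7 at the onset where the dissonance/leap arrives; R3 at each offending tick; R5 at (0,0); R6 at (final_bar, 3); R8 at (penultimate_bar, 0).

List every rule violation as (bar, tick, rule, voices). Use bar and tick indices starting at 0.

(1, 0, R4, (0, 2))
(2, 0, R4, (0, 2))
(4, 0, R4, (0, 1))
(4, 0, R4, (0, 2))
(5, 0, R2, (0, 1))
(5, 0, R2, (0, 2))
(5, 0, R2, (1, 2))
(6, 0, R2, (1, 2))
(6, 0, R4, (0, 2))
(7, 0, R1, (1, 2))
(8, 0, R1, (1, 2))

bar 0: v0=A3 v1=A4 v2=E5 downbeat P5
bar 1: v0=C4 v1=E4 v2=D5 downbeat M2
bar 2: v0=A3 v1=E4 v2=G4 downbeat m7
bar 3: v0=G3 v1=B3 v2=D5 downbeat P5
bar 4: v0=A3 v1=D4 v2=G4 downbeat m7
bar 5: v0=C4 v1=G4 v2=G5 downbeat P5
bar 6: v0=D4 v1=F4 v2=C5 downbeat m7
bar 7: v0=B3 v1=G4 v2=D5 downbeat m3
bar 8: v0=A3 v1=A4 v2=E5 downbeat P5
  -> R4 @ bar 1 tick 0 v(0, 2): C4/D5 M2 untreated
  -> R4 @ bar 2 tick 0 v(0, 2): A3/G4 m7 untreated
  -> R4 @ bar 4 tick 0 v(0, 1): A3/D4 P4 untreated
  -> R4 @ bar 4 tick 0 v(0, 2): A3/G4 m7 untreated
  -> R2 @ bar 5 tick 0 v(0, 1): A3/D4 P4 -> C4/G4 P5 similar
  -> R2 @ bar 5 tick 0 v(0, 2): A3/G4 m7 -> C4/G5 P5 similar
  -> R2 @ bar 5 tick 0 v(1, 2): D4/G4 P4 -> G4/G5 P8 similar
  -> R2 @ bar 6 tick 0 v(1, 2): G4/G5 P8 -> F4/C5 P5 similar
  -> R4 @ bar 6 tick 0 v(0, 2): D4/C5 m7 untreated
  -> R1 @ bar 7 tick 0 v(1, 2): F4/C5 P5 -> G4/D5 P5 similar
  -> R1 @ bar 8 tick 0 v(1, 2): G4/D5 P5 -> A4/E5 P5 similar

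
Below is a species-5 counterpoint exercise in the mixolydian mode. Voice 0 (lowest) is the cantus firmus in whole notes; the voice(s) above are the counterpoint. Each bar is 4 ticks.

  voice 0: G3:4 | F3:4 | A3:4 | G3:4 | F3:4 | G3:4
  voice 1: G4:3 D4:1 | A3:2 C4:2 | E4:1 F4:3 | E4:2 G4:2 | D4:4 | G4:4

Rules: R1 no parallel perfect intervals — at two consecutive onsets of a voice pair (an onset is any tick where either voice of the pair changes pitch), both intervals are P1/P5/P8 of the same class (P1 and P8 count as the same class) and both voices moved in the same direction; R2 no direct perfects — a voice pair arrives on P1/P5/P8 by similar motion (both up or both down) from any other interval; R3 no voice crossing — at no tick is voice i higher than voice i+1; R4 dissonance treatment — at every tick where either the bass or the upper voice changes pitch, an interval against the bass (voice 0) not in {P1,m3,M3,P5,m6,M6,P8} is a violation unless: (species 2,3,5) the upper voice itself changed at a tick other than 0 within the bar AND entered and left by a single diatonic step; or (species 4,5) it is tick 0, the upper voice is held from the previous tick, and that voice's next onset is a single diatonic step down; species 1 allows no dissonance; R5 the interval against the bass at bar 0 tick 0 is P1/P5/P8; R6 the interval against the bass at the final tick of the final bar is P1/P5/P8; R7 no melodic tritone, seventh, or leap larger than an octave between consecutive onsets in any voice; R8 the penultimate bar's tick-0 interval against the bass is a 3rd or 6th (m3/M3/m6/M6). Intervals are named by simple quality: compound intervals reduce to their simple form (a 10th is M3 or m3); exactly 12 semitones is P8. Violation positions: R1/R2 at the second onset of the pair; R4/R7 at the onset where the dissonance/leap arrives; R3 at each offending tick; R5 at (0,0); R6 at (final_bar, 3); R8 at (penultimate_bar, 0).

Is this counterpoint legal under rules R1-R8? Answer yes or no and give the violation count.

bar 0: v0=G3 v1=G4 (P8)
bar 1: v0=F3 v1=A3 (M3)
bar 2: v0=A3 v1=E4 (P5)
bar 3: v0=G3 v1=E4 (M6)
bar 4: v0=F3 v1=D4 (M6)
bar 5: v0=G3 v1=G4 (P8)
  R1 @ bar2.0: F3/C4 P5 -> A3/E4 P5 similar
  R2 @ bar5.0: F3/D4 M6 -> G3/G4 P8 similar

No (2 violations)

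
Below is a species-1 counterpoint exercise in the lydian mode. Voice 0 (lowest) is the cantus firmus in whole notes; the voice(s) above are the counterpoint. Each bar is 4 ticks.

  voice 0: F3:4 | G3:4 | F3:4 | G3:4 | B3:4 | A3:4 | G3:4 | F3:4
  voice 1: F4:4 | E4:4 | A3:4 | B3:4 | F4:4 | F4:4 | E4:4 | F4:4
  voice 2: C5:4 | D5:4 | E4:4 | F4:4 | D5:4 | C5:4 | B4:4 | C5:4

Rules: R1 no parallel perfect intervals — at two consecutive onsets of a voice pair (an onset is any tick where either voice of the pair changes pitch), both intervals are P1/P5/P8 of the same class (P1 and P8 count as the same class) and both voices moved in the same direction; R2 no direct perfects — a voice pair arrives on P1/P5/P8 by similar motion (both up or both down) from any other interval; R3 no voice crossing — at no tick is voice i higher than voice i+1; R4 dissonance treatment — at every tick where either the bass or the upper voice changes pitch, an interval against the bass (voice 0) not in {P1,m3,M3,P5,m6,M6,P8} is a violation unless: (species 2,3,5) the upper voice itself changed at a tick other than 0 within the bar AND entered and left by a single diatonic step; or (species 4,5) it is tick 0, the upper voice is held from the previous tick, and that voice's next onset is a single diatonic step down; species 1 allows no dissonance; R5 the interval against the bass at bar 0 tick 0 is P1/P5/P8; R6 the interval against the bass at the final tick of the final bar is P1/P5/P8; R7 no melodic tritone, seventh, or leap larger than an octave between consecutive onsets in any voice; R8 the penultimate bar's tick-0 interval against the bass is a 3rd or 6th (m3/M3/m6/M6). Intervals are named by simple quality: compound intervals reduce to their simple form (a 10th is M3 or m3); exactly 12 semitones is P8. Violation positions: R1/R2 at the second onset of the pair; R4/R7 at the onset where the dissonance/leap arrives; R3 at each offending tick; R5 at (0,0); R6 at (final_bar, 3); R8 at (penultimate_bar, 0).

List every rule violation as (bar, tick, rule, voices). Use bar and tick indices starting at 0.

(1, 0, R1, (0, 2))
(2, 0, R2, (1, 2))
(2, 0, R4, (0, 2))
(2, 0, R7, (2,))
(3, 0, R4, (0, 2))
(4, 0, R4, (0, 1))
(4, 0, R7, (1,))
(6, 0, R1, (1, 2))
(7, 0, R1, (1, 2))

bar 0: v0=F3 v1=F4 v2=C5 downbeat P5
bar 1: v0=G3 v1=E4 v2=D5 downbeat P5
bar 2: v0=F3 v1=A3 v2=E4 downbeat M7
bar 3: v0=G3 v1=B3 v2=F4 downbeat m7
bar 4: v0=B3 v1=F4 v2=D5 downbeat m3
bar 5: v0=A3 v1=F4 v2=C5 downbeat m3
bar 6: v0=G3 v1=E4 v2=B4 downbeat M3
bar 7: v0=F3 v1=F4 v2=C5 downbeat P5
  -> R1 @ bar 1 tick 0 v(0, 2): F3/C5 P5 -> G3/D5 P5 similar
  -> R2 @ bar 2 tick 0 v(1, 2): E4/D5 m7 -> A3/E4 P5 similar
  -> R4 @ bar 2 tick 0 v(0, 2): F3/E4 M7 untreated
  -> R7 @ bar 2 tick 0 v(2,): D5->E4 leap 10st
  -> R4 @ bar 3 tick 0 v(0, 2): G3/F4 m7 untreated
  -> R4 @ bar 4 tick 0 v(0, 1): B3/F4 TT untreated
  -> R7 @ bar 4 tick 0 v(1,): B3->F4 leap 6st
  -> R1 @ bar 6 tick 0 v(1, 2): F4/C5 P5 -> E4/B4 P5 similar
  -> R1 @ bar 7 tick 0 v(1, 2): E4/B4 P5 -> F4/C5 P5 similar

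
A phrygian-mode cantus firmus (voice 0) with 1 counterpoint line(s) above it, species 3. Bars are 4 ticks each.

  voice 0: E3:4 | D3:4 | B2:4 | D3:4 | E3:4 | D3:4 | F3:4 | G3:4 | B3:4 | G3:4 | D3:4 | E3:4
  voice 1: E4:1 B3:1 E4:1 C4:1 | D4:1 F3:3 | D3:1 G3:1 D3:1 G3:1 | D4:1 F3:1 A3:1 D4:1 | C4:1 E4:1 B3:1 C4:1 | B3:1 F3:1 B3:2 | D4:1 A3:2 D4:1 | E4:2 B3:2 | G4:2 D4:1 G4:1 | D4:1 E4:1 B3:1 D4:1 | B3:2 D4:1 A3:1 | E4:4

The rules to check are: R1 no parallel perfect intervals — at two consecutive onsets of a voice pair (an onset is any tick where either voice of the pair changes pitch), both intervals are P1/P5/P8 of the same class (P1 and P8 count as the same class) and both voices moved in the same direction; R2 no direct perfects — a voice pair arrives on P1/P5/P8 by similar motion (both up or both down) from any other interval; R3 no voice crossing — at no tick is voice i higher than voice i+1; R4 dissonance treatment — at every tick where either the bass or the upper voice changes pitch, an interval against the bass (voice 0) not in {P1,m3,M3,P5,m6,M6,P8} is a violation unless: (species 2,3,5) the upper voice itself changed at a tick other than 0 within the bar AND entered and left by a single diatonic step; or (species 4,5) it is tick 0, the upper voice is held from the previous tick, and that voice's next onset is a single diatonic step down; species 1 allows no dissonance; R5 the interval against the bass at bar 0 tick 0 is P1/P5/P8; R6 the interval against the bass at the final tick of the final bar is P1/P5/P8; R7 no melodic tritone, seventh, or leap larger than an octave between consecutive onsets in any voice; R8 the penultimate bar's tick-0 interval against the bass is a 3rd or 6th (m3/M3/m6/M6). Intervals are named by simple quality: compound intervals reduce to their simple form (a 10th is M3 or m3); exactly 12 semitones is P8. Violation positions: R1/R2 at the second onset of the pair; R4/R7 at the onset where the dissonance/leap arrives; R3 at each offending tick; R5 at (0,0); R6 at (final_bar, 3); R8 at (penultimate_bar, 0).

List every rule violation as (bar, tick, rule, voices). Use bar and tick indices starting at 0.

bar 0: v0=E3 v1=E4 downbeat P8
bar 1: v0=D3 v1=D4 downbeat P8
bar 2: v0=B2 v1=D3 downbeat m3
bar 3: v0=D3 v1=D4 downbeat P8
bar 4: v0=E3 v1=C4 downbeat m6
bar 5: v0=D3 v1=B3 downbeat M6
bar 6: v0=F3 v1=D4 downbeat M6
bar 7: v0=G3 v1=E4 downbeat M6
bar 8: v0=B3 v1=G4 downbeat m6
bar 9: v0=G3 v1=D4 downbeat P5
bar 10: v0=D3 v1=B3 downbeat M6
bar 11: v0=E3 v1=E4 downbeat P8
  -> R2 @ bar 3 tick 0 v(0, 1): B2/G3 m6 -> D3/D4 P8 similar
  -> R7 @ bar 5 tick 1 v(1,): B3->F3 leap 6st
  -> R7 @ bar 5 tick 2 v(1,): F3->B3 leap 6st
  -> R2 @ bar 9 tick 0 v(0, 1): B3/G4 m6 -> G3/D4 P5 similar
  -> R2 @ bar 11 tick 0 v(0, 1): D3/A3 P5 -> E3/E4 P8 similar

(3, 0, R2, (0, 1))
(5, 1, R7, (1,))
(5, 2, R7, (1,))
(9, 0, R2, (0, 1))
(11, 0, R2, (0, 1))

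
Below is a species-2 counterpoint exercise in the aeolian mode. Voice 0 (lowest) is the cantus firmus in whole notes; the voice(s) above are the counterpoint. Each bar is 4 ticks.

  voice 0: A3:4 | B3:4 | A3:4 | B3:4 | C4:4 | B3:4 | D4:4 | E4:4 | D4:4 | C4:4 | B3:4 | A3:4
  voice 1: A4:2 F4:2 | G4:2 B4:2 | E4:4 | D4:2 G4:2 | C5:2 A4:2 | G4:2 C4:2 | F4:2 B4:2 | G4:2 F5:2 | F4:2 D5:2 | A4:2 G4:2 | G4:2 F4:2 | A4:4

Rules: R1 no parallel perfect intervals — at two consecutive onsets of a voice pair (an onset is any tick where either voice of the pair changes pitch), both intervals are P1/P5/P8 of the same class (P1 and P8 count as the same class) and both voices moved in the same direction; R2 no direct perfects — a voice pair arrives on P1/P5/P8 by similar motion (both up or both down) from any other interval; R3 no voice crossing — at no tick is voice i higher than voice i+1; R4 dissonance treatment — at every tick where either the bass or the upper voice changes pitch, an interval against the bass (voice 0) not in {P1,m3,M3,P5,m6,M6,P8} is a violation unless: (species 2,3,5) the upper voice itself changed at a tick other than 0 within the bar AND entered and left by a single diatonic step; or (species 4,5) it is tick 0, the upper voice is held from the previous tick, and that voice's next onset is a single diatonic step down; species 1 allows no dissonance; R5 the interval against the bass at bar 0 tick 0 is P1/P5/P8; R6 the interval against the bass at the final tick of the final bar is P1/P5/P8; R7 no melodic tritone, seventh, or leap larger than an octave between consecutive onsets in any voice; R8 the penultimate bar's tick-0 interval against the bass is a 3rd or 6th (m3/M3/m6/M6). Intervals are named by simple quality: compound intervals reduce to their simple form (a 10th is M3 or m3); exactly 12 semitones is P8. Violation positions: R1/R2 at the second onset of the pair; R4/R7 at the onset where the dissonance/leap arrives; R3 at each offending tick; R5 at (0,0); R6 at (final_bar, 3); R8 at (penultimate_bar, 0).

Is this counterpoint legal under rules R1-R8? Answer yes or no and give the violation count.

No (7 violations)

bar 0: v0=A3 v1=A4 (P8)
bar 1: v0=B3 v1=G4 (m6)
bar 2: v0=A3 v1=E4 (P5)
bar 3: v0=B3 v1=D4 (m3)
bar 4: v0=C4 v1=C5 (P8)
bar 5: v0=B3 v1=G4 (m6)
bar 6: v0=D4 v1=F4 (m3)
bar 7: v0=E4 v1=G4 (m3)
bar 8: v0=D4 v1=F4 (m3)
bar 9: v0=C4 v1=A4 (M6)
bar 10: v0=B3 v1=G4 (m6)
bar 11: v0=A3 v1=A4 (P8)
  R2 @ bar2.0: B3/B4 P8 -> A3/E4 P5 similar
  R2 @ bar4.0: B3/G4 m6 -> C4/C5 P8 similar
  R4 @ bar5.2: B3/C4 m2 untreated
  R7 @ bar6.2: F4->B4 leap 6st
  R4 @ bar7.2: E4/F5 m2 untreated
  R7 @ bar7.2: G4->F5 leap 10st
  R4 @ bar10.2: B3/F4 TT untreated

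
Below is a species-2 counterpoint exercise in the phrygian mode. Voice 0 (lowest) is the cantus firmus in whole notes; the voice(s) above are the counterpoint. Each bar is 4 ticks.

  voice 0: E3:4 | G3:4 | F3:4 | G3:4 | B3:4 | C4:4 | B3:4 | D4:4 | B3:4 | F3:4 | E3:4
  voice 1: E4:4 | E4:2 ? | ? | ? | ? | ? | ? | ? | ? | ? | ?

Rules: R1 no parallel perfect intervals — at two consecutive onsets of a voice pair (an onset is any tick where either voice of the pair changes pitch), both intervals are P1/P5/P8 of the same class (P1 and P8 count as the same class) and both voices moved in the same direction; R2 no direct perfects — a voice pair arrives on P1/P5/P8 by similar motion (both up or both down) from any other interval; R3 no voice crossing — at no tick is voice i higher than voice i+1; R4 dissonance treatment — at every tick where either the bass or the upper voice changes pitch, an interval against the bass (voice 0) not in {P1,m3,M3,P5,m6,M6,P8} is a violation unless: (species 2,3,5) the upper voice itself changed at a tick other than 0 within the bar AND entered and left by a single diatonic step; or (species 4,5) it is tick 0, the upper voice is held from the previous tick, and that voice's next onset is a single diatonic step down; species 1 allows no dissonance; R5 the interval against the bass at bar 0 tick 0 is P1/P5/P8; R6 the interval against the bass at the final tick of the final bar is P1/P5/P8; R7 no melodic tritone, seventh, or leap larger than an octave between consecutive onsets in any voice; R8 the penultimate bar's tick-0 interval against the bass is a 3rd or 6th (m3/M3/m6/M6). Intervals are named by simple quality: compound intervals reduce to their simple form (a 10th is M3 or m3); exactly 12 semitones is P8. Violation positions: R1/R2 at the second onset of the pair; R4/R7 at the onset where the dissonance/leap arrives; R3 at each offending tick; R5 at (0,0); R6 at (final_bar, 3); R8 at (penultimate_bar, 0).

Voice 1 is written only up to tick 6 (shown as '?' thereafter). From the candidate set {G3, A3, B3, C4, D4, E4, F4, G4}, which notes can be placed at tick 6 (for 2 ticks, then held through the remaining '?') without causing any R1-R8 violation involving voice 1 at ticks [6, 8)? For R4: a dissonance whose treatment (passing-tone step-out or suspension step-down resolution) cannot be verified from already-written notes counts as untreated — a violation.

G3: legal
A3: violates R4
B3: legal
C4: violates R4
D4: legal
E4: legal
F4: violates R4
G4: legal

{B3, D4, E4, G3, G4}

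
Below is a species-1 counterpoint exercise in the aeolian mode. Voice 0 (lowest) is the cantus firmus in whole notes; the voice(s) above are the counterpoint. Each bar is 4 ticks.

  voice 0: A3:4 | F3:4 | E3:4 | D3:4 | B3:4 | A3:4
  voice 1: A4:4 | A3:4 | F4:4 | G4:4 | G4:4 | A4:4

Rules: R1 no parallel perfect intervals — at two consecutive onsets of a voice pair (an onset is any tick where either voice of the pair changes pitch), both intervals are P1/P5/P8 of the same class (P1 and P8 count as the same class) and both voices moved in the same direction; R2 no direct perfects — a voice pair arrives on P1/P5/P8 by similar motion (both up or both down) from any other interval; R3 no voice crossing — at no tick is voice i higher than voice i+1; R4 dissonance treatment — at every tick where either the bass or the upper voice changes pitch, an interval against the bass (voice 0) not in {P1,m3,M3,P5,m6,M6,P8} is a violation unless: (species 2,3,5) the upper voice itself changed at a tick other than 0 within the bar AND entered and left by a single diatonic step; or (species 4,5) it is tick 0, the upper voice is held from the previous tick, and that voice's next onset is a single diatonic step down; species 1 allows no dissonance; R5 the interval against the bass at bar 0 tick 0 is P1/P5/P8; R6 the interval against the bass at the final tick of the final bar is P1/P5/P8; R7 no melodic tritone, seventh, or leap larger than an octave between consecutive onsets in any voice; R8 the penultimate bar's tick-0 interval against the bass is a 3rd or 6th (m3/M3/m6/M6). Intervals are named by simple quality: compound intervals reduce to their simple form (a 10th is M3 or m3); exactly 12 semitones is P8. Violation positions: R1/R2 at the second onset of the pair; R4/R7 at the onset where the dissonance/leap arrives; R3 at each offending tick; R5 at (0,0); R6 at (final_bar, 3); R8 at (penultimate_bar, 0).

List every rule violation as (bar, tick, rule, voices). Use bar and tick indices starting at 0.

(2, 0, R4, (0, 1))
(3, 0, R4, (0, 1))

bar 0: v0=A3 v1=A4 downbeat P8
bar 1: v0=F3 v1=A3 downbeat M3
bar 2: v0=E3 v1=F4 downbeat m2
bar 3: v0=D3 v1=G4 downbeat P4
bar 4: v0=B3 v1=G4 downbeat m6
bar 5: v0=A3 v1=A4 downbeat P8
  -> R4 @ bar 2 tick 0 v(0, 1): E3/F4 m2 untreated
  -> R4 @ bar 3 tick 0 v(0, 1): D3/G4 P4 untreated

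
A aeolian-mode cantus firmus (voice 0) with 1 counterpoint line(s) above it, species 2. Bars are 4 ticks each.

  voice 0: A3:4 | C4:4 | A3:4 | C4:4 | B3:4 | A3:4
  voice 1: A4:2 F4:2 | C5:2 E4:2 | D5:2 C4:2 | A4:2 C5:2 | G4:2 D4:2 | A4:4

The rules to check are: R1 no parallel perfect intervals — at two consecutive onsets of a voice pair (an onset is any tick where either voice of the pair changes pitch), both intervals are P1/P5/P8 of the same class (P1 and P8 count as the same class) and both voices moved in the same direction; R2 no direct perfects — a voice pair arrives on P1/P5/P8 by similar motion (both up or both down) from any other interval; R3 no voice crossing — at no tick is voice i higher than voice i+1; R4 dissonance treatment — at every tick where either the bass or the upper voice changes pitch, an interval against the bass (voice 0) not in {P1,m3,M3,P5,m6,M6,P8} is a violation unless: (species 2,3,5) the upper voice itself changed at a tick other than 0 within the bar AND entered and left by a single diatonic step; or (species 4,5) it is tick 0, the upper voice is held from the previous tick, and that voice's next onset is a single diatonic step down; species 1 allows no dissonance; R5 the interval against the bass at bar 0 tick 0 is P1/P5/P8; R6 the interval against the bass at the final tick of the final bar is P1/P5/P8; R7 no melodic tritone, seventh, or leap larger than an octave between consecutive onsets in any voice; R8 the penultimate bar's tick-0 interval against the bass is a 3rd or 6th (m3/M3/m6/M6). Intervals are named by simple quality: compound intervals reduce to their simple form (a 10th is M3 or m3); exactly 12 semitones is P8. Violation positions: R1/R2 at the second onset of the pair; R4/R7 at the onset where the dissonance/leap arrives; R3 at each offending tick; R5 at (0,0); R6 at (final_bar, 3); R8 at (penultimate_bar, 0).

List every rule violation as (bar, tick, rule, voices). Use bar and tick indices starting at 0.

bar 0: v0=A3 v1=A4 downbeat P8
bar 1: v0=C4 v1=C5 downbeat P8
bar 2: v0=A3 v1=D5 downbeat P4
bar 3: v0=C4 v1=A4 downbeat M6
bar 4: v0=B3 v1=G4 downbeat m6
bar 5: v0=A3 v1=A4 downbeat P8
  -> R2 @ bar 1 tick 0 v(0, 1): A3/F4 m6 -> C4/C5 P8 similar
  -> R4 @ bar 2 tick 0 v(0, 1): A3/D5 P4 untreated
  -> R7 @ bar 2 tick 0 v(1,): E4->D5 leap 10st
  -> R7 @ bar 2 tick 2 v(1,): D5->C4 leap 14st

(1, 0, R2, (0, 1))
(2, 0, R4, (0, 1))
(2, 0, R7, (1,))
(2, 2, R7, (1,))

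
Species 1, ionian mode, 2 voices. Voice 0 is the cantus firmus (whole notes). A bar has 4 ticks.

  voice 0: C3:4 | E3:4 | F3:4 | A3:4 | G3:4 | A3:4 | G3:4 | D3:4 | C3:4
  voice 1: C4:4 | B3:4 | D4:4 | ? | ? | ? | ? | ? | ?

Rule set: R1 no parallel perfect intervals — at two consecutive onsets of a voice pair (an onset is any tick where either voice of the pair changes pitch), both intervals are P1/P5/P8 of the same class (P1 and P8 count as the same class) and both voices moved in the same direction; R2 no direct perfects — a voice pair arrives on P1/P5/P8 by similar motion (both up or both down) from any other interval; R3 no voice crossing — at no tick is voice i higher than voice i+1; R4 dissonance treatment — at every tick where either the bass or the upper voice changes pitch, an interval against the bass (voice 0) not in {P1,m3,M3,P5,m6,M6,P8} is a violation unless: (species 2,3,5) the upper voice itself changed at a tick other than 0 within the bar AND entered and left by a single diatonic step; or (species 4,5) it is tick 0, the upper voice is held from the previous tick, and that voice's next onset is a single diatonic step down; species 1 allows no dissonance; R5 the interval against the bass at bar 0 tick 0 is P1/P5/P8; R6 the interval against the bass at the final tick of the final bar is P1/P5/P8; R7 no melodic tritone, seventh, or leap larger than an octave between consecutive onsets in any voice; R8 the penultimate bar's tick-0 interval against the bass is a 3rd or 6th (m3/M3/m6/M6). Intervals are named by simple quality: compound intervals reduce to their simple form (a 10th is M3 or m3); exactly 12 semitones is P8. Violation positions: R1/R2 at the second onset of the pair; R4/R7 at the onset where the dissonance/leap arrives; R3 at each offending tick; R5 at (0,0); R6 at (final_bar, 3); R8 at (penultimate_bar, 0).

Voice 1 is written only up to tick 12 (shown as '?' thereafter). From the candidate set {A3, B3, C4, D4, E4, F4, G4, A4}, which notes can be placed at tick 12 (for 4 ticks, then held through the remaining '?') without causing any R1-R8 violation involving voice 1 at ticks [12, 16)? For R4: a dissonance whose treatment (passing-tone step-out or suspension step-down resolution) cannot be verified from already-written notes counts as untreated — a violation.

{A3, C4, F4}

A3: legal
B3: violates R4
C4: legal
D4: violates R4
E4: violates R2
F4: legal
G4: violates R4
A4: violates R2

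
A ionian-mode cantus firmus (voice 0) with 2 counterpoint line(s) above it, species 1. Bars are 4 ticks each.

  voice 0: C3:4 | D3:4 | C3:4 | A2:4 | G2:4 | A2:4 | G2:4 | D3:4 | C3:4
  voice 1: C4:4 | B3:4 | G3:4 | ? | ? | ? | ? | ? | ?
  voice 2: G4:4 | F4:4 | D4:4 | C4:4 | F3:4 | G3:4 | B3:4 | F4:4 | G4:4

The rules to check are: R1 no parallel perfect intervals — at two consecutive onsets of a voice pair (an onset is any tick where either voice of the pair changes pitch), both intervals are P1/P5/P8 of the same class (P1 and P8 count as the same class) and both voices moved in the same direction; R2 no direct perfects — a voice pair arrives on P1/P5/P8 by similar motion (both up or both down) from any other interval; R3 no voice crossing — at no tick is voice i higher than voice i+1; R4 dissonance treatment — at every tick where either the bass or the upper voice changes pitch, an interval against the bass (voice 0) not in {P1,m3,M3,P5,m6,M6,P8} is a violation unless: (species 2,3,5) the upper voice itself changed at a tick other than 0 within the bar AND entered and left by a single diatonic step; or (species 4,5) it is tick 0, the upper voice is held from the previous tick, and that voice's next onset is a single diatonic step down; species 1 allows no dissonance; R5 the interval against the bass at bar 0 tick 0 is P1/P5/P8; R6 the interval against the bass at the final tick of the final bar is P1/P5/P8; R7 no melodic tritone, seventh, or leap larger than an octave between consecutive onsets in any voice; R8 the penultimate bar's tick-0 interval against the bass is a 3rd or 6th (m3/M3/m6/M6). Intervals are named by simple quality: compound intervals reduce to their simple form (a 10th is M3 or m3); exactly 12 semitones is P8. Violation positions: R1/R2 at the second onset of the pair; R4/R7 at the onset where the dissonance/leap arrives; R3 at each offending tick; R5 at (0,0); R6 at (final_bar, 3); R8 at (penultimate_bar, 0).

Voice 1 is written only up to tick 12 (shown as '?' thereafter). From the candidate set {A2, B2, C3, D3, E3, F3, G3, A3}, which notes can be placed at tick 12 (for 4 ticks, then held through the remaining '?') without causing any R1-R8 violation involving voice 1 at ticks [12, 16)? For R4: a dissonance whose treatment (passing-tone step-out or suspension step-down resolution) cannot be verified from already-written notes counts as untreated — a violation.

A2: violates R2,R7
B2: violates R4
C3: violates R2
D3: violates R4
E3: violates R1
F3: violates R1
G3: violates R4
A3: legal

{A3}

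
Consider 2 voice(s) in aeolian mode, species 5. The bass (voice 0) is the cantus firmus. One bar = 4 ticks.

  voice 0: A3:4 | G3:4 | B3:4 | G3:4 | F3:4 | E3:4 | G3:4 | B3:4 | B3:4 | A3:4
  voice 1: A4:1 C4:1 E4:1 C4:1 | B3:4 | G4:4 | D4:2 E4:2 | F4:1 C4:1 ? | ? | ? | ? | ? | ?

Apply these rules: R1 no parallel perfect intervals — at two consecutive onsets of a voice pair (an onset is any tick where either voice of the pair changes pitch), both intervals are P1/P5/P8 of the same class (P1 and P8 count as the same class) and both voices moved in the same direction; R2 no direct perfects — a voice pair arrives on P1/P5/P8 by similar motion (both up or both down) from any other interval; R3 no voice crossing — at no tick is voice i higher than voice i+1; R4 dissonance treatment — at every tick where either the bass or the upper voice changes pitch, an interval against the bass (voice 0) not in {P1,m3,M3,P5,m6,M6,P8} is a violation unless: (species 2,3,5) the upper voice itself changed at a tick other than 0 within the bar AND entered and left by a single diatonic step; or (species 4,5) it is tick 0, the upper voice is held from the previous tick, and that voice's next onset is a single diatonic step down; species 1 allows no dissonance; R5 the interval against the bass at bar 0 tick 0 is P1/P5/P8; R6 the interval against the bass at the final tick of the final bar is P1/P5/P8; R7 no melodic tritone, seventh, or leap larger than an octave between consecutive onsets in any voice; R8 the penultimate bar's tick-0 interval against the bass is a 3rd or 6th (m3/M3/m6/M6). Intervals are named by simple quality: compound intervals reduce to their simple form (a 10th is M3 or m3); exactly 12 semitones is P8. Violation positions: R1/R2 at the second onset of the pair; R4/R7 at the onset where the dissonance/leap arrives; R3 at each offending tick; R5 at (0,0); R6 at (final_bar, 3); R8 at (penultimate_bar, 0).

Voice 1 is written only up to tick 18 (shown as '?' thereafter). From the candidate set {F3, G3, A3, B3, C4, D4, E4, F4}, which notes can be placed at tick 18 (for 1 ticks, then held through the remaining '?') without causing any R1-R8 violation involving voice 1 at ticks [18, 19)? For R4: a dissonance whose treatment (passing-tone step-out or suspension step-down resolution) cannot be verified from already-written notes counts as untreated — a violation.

F3: legal
G3: violates R4
A3: legal
B3: violates R4
C4: legal
D4: legal
E4: violates R4
F4: legal

{A3, C4, D4, F3, F4}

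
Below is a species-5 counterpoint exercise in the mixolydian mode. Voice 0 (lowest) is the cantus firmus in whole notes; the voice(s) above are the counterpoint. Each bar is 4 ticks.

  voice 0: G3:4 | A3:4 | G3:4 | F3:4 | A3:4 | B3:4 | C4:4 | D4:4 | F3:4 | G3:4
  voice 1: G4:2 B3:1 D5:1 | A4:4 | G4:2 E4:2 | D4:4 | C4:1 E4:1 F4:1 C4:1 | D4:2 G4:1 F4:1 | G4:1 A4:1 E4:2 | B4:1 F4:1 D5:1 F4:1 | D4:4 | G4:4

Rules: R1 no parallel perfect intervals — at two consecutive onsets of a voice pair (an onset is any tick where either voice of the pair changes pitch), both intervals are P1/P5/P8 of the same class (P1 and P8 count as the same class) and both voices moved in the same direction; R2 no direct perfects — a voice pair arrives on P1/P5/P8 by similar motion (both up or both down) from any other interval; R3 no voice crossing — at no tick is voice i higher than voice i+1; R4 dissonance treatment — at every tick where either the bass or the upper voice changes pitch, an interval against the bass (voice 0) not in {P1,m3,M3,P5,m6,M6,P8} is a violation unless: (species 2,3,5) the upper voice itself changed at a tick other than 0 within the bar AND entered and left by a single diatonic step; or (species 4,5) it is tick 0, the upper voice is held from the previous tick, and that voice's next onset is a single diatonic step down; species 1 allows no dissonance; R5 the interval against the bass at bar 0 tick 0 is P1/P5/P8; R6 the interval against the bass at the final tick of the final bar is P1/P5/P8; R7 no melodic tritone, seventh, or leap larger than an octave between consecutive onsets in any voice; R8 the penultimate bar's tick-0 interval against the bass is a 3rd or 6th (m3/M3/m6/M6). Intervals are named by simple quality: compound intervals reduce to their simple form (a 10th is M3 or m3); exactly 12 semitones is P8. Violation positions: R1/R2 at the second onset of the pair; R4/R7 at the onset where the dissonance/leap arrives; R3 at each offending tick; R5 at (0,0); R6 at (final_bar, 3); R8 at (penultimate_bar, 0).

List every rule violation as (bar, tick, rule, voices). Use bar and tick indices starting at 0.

(0, 3, R7, (1,))
(2, 0, R1, (0, 1))
(6, 0, R2, (0, 1))
(7, 1, R7, (1,))
(9, 0, R2, (0, 1))

bar 0: v0=G3 v1=G4 downbeat P8
bar 1: v0=A3 v1=A4 downbeat P8
bar 2: v0=G3 v1=G4 downbeat P8
bar 3: v0=F3 v1=D4 downbeat M6
bar 4: v0=A3 v1=C4 downbeat m3
bar 5: v0=B3 v1=D4 downbeat m3
bar 6: v0=C4 v1=G4 downbeat P5
bar 7: v0=D4 v1=B4 downbeat M6
bar 8: v0=F3 v1=D4 downbeat M6
bar 9: v0=G3 v1=G4 downbeat P8
  -> R7 @ bar 0 tick 3 v(1,): B3->D5 leap 15st
  -> R1 @ bar 2 tick 0 v(0, 1): A3/A4 P8 -> G3/G4 P8 similar
  -> R2 @ bar 6 tick 0 v(0, 1): B3/F4 TT -> C4/G4 P5 similar
  -> R7 @ bar 7 tick 1 v(1,): B4->F4 leap 6st
  -> R2 @ bar 9 tick 0 v(0, 1): F3/D4 M6 -> G3/G4 P8 similar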